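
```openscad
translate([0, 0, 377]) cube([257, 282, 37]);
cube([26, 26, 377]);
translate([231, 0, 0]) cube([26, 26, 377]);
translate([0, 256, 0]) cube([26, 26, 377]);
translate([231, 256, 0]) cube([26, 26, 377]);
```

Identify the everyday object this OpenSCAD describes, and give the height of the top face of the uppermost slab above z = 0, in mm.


A stool. The seat height is 414 mm.

A 257×282×37 slab at z = 377 on four corner posts — a stool. The seat top is 377 + 37 = 414 mm.


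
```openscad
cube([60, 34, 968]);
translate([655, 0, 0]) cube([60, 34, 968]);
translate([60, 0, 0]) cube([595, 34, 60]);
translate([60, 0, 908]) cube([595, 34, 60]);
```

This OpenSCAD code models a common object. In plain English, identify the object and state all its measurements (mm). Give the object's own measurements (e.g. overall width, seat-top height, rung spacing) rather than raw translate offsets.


A rectangular picture frame lying in the x–z plane (depth along y). The opening is 595 mm wide (x) by 848 mm tall (z), surrounded by a border 60 mm wide on all four sides. The frame is 34 mm deep and is made of two full-height vertical stiles with two horizontal rails fitted between them.


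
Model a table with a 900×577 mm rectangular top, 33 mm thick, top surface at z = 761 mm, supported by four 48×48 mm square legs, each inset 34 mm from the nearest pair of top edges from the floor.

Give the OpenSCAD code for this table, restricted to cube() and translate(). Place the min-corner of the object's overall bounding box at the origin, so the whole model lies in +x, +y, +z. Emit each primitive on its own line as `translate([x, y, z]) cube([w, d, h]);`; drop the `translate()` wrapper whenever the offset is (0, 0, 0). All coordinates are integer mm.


translate([0, 0, 728]) cube([900, 577, 33]);
translate([34, 34, 0]) cube([48, 48, 728]);
translate([818, 34, 0]) cube([48, 48, 728]);
translate([34, 495, 0]) cube([48, 48, 728]);
translate([818, 495, 0]) cube([48, 48, 728]);


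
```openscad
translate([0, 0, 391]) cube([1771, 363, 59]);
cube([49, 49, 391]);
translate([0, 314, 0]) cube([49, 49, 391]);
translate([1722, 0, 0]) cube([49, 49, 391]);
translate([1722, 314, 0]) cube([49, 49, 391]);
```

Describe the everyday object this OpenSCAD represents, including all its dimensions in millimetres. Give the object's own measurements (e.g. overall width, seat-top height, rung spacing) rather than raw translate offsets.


A bench: a 1771×363 mm seat slab, 59 mm thick, top at z = 450 mm, on four 49×49 mm square legs flush with the seat corners and standing on z = 0.


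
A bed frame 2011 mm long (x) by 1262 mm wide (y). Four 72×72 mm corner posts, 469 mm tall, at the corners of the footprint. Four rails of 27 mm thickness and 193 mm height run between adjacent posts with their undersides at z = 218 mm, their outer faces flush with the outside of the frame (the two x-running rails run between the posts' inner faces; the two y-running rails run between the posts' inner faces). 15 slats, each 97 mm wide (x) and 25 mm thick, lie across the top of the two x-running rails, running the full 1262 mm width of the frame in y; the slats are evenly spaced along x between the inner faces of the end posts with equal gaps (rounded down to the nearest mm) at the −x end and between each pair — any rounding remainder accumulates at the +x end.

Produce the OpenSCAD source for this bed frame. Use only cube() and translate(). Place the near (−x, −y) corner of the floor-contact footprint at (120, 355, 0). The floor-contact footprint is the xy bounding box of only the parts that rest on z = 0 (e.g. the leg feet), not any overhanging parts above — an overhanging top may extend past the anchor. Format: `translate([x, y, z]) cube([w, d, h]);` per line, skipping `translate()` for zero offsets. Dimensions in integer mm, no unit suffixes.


// slat z = rail_z + rail_h = 218 + 193 = 411
// slat gap = ⌊(1867 − 15·97) / 16⌋ = 25
translate([120, 355, 0]) cube([72, 72, 469]);
translate([120, 1545, 0]) cube([72, 72, 469]);
translate([2059, 355, 0]) cube([72, 72, 469]);
translate([2059, 1545, 0]) cube([72, 72, 469]);
translate([192, 355, 218]) cube([1867, 27, 193]);
translate([192, 1590, 218]) cube([1867, 27, 193]);
translate([120, 427, 218]) cube([27, 1118, 193]);
translate([2104, 427, 218]) cube([27, 1118, 193]);
translate([217, 355, 411]) cube([97, 1262, 25]);
translate([339, 355, 411]) cube([97, 1262, 25]);
translate([461, 355, 411]) cube([97, 1262, 25]);
translate([583, 355, 411]) cube([97, 1262, 25]);
translate([705, 355, 411]) cube([97, 1262, 25]);
translate([827, 355, 411]) cube([97, 1262, 25]);
translate([949, 355, 411]) cube([97, 1262, 25]);
translate([1071, 355, 411]) cube([97, 1262, 25]);
translate([1193, 355, 411]) cube([97, 1262, 25]);
translate([1315, 355, 411]) cube([97, 1262, 25]);
translate([1437, 355, 411]) cube([97, 1262, 25]);
translate([1559, 355, 411]) cube([97, 1262, 25]);
translate([1681, 355, 411]) cube([97, 1262, 25]);
translate([1803, 355, 411]) cube([97, 1262, 25]);
translate([1925, 355, 411]) cube([97, 1262, 25]);


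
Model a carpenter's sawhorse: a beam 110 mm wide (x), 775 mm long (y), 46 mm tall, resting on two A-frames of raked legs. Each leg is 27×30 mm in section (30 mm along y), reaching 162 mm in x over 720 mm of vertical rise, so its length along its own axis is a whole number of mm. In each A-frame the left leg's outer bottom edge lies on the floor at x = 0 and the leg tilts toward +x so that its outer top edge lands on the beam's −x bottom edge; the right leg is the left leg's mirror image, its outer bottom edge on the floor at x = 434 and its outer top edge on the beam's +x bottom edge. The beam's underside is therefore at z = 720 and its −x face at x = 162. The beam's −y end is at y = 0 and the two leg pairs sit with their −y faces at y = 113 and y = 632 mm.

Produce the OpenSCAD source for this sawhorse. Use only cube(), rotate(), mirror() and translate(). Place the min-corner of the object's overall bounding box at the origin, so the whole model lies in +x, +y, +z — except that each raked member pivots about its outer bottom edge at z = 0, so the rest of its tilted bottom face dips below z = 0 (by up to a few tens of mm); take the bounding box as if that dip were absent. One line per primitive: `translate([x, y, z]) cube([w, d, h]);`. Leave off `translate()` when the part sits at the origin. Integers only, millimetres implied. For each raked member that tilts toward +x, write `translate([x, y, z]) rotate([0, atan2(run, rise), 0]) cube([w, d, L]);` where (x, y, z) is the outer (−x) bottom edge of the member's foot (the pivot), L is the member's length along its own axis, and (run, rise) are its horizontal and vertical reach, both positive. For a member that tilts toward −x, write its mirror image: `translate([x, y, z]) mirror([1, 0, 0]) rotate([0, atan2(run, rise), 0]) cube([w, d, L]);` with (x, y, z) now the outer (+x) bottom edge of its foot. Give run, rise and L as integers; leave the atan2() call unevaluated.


translate([162, 0, 720]) cube([110, 775, 46]);
translate([0, 113, 0]) rotate([0, atan2(162, 720), 0]) cube([27, 30, 738]);
translate([434, 113, 0]) mirror([1, 0, 0]) rotate([0, atan2(162, 720), 0]) cube([27, 30, 738]);
translate([0, 632, 0]) rotate([0, atan2(162, 720), 0]) cube([27, 30, 738]);
translate([434, 632, 0]) mirror([1, 0, 0]) rotate([0, atan2(162, 720), 0]) cube([27, 30, 738]);


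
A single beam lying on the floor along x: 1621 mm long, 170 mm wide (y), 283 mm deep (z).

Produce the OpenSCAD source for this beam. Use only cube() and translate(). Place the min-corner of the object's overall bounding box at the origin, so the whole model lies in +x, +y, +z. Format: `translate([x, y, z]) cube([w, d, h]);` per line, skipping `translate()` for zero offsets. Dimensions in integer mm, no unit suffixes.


cube([1621, 170, 283]);


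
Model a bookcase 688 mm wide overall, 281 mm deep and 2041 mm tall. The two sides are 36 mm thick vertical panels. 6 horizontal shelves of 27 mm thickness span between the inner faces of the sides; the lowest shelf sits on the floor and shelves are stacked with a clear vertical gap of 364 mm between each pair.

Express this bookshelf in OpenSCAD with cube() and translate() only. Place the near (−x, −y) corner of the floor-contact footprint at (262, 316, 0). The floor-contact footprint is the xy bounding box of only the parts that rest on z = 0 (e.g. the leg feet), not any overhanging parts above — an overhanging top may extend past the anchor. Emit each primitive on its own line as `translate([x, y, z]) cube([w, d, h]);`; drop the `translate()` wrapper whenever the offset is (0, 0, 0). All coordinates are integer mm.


translate([262, 316, 0]) cube([36, 281, 2041]);
translate([914, 316, 0]) cube([36, 281, 2041]);
translate([298, 316, 0]) cube([616, 281, 27]);
translate([298, 316, 391]) cube([616, 281, 27]);
translate([298, 316, 782]) cube([616, 281, 27]);
translate([298, 316, 1173]) cube([616, 281, 27]);
translate([298, 316, 1564]) cube([616, 281, 27]);
translate([298, 316, 1955]) cube([616, 281, 27]);


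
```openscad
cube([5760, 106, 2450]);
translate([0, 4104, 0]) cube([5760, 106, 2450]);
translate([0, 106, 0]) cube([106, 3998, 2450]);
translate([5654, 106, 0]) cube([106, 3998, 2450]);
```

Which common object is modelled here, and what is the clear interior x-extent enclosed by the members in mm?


A house (or room) frame. The interior width is 5548 mm.

Four 2450 mm walls enclosing a rectangle with no floor or roof — a room or house frame. Outside width is 5760 mm and wall thickness is 106 mm, so the interior width is 5760 − 2 × 106 = 5548 mm.


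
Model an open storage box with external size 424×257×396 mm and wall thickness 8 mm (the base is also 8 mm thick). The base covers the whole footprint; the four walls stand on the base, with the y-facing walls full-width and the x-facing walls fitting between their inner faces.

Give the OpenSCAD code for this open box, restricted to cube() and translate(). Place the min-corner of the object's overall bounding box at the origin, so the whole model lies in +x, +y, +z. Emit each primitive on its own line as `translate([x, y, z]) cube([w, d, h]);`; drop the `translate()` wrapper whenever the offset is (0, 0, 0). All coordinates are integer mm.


cube([424, 257, 8]);
translate([0, 0, 8]) cube([424, 8, 388]);
translate([0, 249, 8]) cube([424, 8, 388]);
translate([0, 8, 8]) cube([8, 241, 388]);
translate([416, 8, 8]) cube([8, 241, 388]);


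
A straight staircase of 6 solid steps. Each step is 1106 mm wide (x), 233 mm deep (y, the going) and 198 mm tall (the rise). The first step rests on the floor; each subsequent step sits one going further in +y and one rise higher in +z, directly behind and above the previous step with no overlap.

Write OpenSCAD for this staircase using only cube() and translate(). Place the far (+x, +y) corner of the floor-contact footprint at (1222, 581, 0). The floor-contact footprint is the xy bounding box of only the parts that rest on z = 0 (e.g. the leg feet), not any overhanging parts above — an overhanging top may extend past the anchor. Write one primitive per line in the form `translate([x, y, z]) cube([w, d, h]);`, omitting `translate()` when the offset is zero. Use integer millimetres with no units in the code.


translate([116, 348, 0]) cube([1106, 233, 198]);
translate([116, 581, 198]) cube([1106, 233, 198]);
translate([116, 814, 396]) cube([1106, 233, 198]);
translate([116, 1047, 594]) cube([1106, 233, 198]);
translate([116, 1280, 792]) cube([1106, 233, 198]);
translate([116, 1513, 990]) cube([1106, 233, 198]);


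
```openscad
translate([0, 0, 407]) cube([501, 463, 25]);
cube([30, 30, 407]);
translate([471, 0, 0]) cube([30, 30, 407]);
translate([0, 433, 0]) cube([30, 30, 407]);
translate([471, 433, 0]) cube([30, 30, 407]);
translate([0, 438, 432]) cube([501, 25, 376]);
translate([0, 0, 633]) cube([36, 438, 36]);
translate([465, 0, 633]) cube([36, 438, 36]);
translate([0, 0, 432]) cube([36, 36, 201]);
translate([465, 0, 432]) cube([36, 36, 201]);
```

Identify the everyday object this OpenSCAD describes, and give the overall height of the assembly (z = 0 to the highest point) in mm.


A chair. The overall height is 808 mm.

A slab on four corner posts with a tall panel at the back — a chair. The seat slab sits at z = 407 with thickness 25, and the 376 mm backrest starts at the seat top, so the overall height is 407 + 25 + 376 = 808 mm.


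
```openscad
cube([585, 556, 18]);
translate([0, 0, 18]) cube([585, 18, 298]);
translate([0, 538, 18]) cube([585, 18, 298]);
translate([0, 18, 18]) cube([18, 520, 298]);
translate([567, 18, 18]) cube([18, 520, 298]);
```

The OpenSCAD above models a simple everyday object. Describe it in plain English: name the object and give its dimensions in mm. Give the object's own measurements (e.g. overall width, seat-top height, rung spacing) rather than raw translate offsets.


An open-topped rectangular box: outside dimensions 585×556×316 mm, with a uniform wall and base thickness of 18 mm. The base is a full 585×556 slab on the floor; four walls sit on top of the base. The front and back walls (the −y and +y sides) span the full width; the two side walls fit between them.


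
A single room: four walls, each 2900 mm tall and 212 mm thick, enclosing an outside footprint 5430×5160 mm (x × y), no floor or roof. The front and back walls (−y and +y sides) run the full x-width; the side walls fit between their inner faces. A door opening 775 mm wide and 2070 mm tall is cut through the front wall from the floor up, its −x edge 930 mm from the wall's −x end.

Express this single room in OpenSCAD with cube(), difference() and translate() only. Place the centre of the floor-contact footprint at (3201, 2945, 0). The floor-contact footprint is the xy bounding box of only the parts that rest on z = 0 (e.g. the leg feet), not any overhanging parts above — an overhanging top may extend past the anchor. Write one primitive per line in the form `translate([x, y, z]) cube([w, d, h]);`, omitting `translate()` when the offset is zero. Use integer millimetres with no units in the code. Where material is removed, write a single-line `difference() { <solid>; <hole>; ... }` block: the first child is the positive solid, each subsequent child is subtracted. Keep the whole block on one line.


difference() { translate([486, 365, 0]) cube([5430, 212, 2900]); translate([1416, 365, 0]) cube([775, 212, 2070]); }
translate([486, 5313, 0]) cube([5430, 212, 2900]);
translate([486, 577, 0]) cube([212, 4736, 2900]);
translate([5704, 577, 0]) cube([212, 4736, 2900]);


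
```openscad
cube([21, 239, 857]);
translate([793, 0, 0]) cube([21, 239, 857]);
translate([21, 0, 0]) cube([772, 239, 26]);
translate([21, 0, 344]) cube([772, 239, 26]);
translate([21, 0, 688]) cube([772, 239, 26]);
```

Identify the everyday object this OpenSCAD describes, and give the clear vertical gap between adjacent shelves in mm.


A bookshelf. The clear shelf gap is 318 mm.

Two tall side panels with 3 horizontal boards between them — a bookshelf. The first two shelf undersides are at z = 0 and z = 344; with shelf thickness 26, the clear gap is 344 − 0 − 26 = 318 mm.


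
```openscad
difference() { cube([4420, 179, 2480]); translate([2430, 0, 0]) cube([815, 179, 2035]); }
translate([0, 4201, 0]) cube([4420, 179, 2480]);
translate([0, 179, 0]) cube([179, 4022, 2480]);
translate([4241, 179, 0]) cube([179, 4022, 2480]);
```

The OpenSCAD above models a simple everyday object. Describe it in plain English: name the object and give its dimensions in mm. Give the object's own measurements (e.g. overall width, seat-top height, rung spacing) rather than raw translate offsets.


A single room: four walls, each 2480 mm tall and 179 mm thick, enclosing an outside footprint 4420×4380 mm (x × y), no floor or roof. The front and back walls (−y and +y sides) run the full x-width; the side walls fit between their inner faces. A door opening 815 mm wide and 2035 mm tall is cut through the front wall from the floor up, its −x edge 2430 mm from the wall's −x end.


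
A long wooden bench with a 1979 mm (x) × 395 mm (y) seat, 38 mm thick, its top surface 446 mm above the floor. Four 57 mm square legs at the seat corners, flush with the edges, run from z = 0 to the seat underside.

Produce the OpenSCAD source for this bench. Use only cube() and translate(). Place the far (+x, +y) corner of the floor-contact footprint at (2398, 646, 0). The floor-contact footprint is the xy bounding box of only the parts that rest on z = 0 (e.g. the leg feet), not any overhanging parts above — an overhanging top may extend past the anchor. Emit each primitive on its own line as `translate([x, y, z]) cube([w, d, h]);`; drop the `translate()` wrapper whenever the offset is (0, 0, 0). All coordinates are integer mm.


translate([419, 251, 408]) cube([1979, 395, 38]);
translate([419, 251, 0]) cube([57, 57, 408]);
translate([419, 589, 0]) cube([57, 57, 408]);
translate([2341, 251, 0]) cube([57, 57, 408]);
translate([2341, 589, 0]) cube([57, 57, 408]);


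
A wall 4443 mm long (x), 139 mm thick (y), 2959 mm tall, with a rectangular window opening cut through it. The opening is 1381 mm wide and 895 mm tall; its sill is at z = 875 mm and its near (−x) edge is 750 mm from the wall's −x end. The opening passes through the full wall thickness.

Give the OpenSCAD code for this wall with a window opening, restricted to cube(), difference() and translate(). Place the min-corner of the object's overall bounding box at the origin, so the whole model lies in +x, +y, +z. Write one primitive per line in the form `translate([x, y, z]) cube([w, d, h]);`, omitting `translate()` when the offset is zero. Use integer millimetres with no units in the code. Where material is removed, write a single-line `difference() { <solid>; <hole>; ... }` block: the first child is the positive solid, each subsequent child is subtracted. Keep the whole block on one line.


difference() { cube([4443, 139, 2959]); translate([750, 0, 875]) cube([1381, 139, 895]); }


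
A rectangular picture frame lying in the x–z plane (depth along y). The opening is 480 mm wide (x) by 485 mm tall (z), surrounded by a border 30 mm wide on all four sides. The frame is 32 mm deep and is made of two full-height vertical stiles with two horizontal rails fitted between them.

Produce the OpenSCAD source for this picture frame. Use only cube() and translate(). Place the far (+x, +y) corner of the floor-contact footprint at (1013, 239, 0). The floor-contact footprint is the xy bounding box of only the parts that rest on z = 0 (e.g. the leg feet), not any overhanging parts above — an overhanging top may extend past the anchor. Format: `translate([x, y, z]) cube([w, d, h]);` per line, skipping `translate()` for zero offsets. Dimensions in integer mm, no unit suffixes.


translate([473, 207, 0]) cube([30, 32, 545]);
translate([983, 207, 0]) cube([30, 32, 545]);
translate([503, 207, 0]) cube([480, 32, 30]);
translate([503, 207, 515]) cube([480, 32, 30]);


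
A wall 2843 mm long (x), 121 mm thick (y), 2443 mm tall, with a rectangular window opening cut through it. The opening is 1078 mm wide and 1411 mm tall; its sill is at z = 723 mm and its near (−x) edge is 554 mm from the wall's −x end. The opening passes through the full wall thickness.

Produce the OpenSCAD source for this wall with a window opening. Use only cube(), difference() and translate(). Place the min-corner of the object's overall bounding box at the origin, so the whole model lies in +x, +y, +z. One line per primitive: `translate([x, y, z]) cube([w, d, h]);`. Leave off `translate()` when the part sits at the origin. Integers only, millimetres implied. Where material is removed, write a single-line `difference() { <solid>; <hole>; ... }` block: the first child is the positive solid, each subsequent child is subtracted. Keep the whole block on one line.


difference() { cube([2843, 121, 2443]); translate([554, 0, 723]) cube([1078, 121, 1411]); }


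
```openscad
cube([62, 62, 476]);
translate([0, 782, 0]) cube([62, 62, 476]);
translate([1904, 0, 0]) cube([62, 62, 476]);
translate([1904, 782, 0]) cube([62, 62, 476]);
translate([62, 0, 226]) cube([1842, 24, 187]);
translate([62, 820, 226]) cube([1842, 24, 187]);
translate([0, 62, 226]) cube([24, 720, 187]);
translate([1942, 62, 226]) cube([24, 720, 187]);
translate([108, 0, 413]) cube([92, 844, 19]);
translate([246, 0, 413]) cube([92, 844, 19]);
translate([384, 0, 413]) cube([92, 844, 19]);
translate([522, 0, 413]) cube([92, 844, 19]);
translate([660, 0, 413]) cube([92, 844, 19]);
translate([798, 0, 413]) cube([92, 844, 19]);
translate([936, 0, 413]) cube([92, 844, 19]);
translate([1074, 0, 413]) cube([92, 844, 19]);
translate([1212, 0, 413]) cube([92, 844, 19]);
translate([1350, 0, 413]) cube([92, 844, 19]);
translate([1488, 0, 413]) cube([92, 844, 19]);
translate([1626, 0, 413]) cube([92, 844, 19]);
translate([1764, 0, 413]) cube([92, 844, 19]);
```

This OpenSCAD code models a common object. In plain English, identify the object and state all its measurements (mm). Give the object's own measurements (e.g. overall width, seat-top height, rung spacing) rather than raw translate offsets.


A bed frame 1966 mm long (x) by 844 mm wide (y). Four 62×62 mm corner posts, 476 mm tall, at the corners of the footprint. Four rails of 24 mm thickness and 187 mm height run between adjacent posts with their undersides at z = 226 mm, their outer faces flush with the outside of the frame (the two x-running rails run between the posts' inner faces; the two y-running rails run between the posts' inner faces). 13 slats, each 92 mm wide (x) and 19 mm thick, lie across the top of the two x-running rails, running the full 844 mm width of the frame in y; along x they sit between the end posts with a 46 mm gap after the −x posts and between neighbouring slats, leaving 48 mm before the +x posts.


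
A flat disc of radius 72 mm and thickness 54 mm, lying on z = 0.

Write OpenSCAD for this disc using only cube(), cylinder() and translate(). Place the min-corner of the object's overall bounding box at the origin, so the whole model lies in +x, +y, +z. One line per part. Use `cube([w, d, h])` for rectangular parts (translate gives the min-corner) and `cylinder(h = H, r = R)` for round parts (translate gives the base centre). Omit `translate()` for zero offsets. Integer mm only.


translate([72, 72, 0]) cylinder(h = 54, r = 72);


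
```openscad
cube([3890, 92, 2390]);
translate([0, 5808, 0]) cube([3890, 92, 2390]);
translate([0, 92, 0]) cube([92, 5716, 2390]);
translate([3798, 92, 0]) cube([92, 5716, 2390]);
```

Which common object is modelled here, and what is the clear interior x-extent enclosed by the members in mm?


A house (or room) frame. The interior width is 3706 mm.

Four 2390 mm walls enclosing a rectangle with no floor or roof — a room or house frame. Outside width is 3890 mm and wall thickness is 92 mm, so the interior width is 3890 − 2 × 92 = 3706 mm.


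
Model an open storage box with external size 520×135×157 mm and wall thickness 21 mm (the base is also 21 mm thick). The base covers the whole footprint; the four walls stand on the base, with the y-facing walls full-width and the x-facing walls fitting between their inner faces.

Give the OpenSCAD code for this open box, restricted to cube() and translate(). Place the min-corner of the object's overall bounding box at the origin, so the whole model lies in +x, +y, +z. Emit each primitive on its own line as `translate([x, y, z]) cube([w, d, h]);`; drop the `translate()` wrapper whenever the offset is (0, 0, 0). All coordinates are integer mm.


cube([520, 135, 21]);
translate([0, 0, 21]) cube([520, 21, 136]);
translate([0, 114, 21]) cube([520, 21, 136]);
translate([0, 21, 21]) cube([21, 93, 136]);
translate([499, 21, 21]) cube([21, 93, 136]);


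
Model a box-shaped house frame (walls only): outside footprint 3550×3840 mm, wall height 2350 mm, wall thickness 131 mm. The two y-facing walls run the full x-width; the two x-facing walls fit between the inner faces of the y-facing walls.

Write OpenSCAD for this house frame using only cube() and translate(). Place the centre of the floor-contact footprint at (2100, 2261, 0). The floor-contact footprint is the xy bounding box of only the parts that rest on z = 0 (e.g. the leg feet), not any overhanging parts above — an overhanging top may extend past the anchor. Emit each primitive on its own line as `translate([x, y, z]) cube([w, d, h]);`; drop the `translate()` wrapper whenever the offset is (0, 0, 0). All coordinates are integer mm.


translate([325, 341, 0]) cube([3550, 131, 2350]);
translate([325, 4050, 0]) cube([3550, 131, 2350]);
translate([325, 472, 0]) cube([131, 3578, 2350]);
translate([3744, 472, 0]) cube([131, 3578, 2350]);


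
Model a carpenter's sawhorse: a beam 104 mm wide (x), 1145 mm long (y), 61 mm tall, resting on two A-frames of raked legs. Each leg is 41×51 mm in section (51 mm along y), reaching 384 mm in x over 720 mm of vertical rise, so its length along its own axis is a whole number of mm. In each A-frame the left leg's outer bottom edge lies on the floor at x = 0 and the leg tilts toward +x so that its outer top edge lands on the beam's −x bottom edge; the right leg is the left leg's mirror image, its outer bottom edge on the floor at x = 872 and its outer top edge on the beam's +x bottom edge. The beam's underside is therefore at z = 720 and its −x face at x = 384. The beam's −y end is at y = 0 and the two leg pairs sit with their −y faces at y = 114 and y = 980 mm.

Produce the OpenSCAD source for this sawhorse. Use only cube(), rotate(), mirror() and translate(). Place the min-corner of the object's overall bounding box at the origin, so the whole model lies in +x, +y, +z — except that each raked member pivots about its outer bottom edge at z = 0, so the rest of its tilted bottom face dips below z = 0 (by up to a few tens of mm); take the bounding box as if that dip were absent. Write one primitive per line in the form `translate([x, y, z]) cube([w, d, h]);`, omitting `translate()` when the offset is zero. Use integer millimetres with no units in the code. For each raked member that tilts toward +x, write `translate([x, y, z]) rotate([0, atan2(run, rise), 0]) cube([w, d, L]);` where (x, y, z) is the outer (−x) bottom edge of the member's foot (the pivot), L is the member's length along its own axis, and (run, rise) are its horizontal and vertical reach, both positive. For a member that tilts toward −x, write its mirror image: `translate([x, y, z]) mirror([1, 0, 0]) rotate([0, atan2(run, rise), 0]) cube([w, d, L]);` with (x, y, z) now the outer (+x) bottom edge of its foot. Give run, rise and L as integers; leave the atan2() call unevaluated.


translate([384, 0, 720]) cube([104, 1145, 61]);
translate([0, 114, 0]) rotate([0, atan2(384, 720), 0]) cube([41, 51, 816]);
translate([872, 114, 0]) mirror([1, 0, 0]) rotate([0, atan2(384, 720), 0]) cube([41, 51, 816]);
translate([0, 980, 0]) rotate([0, atan2(384, 720), 0]) cube([41, 51, 816]);
translate([872, 980, 0]) mirror([1, 0, 0]) rotate([0, atan2(384, 720), 0]) cube([41, 51, 816]);


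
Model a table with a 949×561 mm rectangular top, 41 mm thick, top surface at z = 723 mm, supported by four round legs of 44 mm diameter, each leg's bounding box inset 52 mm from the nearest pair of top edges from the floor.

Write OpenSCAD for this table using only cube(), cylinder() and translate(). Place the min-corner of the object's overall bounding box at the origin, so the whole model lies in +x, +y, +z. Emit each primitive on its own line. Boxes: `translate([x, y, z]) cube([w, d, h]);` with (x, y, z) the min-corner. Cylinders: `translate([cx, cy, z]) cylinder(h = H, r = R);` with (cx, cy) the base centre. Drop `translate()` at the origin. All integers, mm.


// leg_h = 723 - 41 = 682
translate([0, 0, 682]) cube([949, 561, 41]);
translate([74, 74, 0]) cylinder(h = 682, r = 22);
translate([875, 74, 0]) cylinder(h = 682, r = 22);
translate([74, 487, 0]) cylinder(h = 682, r = 22);
translate([875, 487, 0]) cylinder(h = 682, r = 22);


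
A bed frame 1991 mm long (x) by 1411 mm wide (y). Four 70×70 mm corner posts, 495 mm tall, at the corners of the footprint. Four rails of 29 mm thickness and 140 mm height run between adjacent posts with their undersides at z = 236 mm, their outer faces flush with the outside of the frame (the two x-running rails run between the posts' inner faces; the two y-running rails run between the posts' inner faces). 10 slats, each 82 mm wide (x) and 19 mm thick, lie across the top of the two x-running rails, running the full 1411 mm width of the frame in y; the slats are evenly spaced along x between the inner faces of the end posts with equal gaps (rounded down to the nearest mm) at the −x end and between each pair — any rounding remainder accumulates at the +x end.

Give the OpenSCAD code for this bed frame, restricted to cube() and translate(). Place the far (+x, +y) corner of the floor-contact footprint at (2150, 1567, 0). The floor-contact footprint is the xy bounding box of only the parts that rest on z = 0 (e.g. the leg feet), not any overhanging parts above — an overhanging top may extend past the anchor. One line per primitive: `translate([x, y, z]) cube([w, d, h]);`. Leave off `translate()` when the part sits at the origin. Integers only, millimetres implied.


translate([159, 156, 0]) cube([70, 70, 495]);
translate([159, 1497, 0]) cube([70, 70, 495]);
translate([2080, 156, 0]) cube([70, 70, 495]);
translate([2080, 1497, 0]) cube([70, 70, 495]);
translate([229, 156, 236]) cube([1851, 29, 140]);
translate([229, 1538, 236]) cube([1851, 29, 140]);
translate([159, 226, 236]) cube([29, 1271, 140]);
translate([2121, 226, 236]) cube([29, 1271, 140]);
translate([322, 156, 376]) cube([82, 1411, 19]);
translate([497, 156, 376]) cube([82, 1411, 19]);
translate([672, 156, 376]) cube([82, 1411, 19]);
translate([847, 156, 376]) cube([82, 1411, 19]);
translate([1022, 156, 376]) cube([82, 1411, 19]);
translate([1197, 156, 376]) cube([82, 1411, 19]);
translate([1372, 156, 376]) cube([82, 1411, 19]);
translate([1547, 156, 376]) cube([82, 1411, 19]);
translate([1722, 156, 376]) cube([82, 1411, 19]);
translate([1897, 156, 376]) cube([82, 1411, 19]);


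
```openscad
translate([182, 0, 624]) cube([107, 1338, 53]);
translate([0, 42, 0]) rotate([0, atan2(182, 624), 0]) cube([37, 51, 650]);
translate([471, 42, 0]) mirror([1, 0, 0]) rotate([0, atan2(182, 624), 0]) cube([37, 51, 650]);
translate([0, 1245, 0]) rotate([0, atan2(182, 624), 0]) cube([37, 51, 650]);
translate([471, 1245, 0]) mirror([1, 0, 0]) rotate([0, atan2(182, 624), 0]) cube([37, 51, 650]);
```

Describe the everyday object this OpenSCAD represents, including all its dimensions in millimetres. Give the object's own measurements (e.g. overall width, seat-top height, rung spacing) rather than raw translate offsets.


A sawhorse. A 107×1338×53 mm beam (x, y, z) sits on two A-frame leg pairs. Each pair is two raked legs of 37×51 mm section (51 mm along y) splaying symmetrically in x. Each leg rises 624 mm vertically over 182 mm of horizontal reach and is 650 mm long along its own axis. Every leg's outer bottom edge rests on the floor and its outer top edge meets a bottom edge of the beam — the left legs (tilting toward +x) meet the beam's −x bottom edge, the right legs (their mirror images, tilting toward −x) meet its +x bottom edge — so the leg tops tuck under the beam, the beam's underside is 624 mm above the floor, and the feet are 471 mm apart outside-to-outside with the beam centred between them. The two leg pairs are set in 42 mm from either end of the beam.


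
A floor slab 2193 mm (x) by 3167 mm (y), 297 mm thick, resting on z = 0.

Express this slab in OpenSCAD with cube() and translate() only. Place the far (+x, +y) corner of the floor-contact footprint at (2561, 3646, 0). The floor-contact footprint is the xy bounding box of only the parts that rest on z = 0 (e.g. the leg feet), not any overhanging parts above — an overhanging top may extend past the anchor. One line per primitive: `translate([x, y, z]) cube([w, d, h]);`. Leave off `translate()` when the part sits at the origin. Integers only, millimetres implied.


translate([368, 479, 0]) cube([2193, 3167, 297]);


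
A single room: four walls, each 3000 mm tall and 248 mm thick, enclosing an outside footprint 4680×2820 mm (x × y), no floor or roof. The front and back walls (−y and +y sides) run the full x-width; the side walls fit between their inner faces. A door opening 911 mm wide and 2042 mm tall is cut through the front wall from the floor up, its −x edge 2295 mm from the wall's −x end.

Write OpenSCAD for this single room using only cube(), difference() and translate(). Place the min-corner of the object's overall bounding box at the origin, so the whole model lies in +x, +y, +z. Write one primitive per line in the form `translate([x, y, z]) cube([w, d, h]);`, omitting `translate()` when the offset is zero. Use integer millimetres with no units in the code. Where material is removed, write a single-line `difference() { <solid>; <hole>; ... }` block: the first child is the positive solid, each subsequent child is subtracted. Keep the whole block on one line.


difference() { cube([4680, 248, 3000]); translate([2295, 0, 0]) cube([911, 248, 2042]); }
translate([0, 2572, 0]) cube([4680, 248, 3000]);
translate([0, 248, 0]) cube([248, 2324, 3000]);
translate([4432, 248, 0]) cube([248, 2324, 3000]);


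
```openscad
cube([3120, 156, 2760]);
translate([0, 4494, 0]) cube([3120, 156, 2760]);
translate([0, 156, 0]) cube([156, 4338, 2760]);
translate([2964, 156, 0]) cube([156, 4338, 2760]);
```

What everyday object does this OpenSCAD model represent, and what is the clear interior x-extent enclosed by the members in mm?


A house (or room) frame. The interior width is 2808 mm.

Four 2760 mm walls enclosing a rectangle with no floor or roof — a room or house frame. Outside width is 3120 mm and wall thickness is 156 mm, so the interior width is 3120 − 2 × 156 = 2808 mm.


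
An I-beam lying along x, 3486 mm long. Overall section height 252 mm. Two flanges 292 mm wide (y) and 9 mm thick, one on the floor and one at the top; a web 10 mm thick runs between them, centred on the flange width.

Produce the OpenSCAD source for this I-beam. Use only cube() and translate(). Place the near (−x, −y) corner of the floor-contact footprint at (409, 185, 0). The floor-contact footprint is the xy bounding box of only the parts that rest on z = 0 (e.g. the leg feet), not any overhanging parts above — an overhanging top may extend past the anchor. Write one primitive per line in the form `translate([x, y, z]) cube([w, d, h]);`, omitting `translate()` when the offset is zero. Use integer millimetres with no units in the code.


translate([409, 185, 0]) cube([3486, 292, 9]);
translate([409, 326, 9]) cube([3486, 10, 234]);
translate([409, 185, 243]) cube([3486, 292, 9]);


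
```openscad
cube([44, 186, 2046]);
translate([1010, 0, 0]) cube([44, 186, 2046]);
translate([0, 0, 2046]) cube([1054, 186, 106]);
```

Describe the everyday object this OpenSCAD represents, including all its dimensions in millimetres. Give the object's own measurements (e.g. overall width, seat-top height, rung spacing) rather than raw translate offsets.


A door frame. The clear opening is 966 mm wide and 2046 mm high. Two 44 mm wide jambs, 186 mm deep, stand either side of the opening from the floor to the top of the opening. A 106 mm thick head sits across the top of both jambs, spanning the full outside width of the frame.


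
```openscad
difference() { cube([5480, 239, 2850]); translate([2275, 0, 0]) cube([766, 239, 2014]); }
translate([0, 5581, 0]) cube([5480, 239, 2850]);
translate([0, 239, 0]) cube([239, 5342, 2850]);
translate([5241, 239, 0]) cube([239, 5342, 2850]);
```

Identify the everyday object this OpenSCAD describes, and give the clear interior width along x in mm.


A single room. The interior width is 5002 mm.

Four walls enclosing a rectangle with a door in the front wall — a room. Outside width 5480 minus two 239 mm walls gives 5002 mm.


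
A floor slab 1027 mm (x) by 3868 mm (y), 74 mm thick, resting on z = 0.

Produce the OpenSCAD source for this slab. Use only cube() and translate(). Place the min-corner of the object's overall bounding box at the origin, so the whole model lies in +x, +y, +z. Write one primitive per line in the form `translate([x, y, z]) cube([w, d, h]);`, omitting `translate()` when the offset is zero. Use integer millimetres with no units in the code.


cube([1027, 3868, 74]);


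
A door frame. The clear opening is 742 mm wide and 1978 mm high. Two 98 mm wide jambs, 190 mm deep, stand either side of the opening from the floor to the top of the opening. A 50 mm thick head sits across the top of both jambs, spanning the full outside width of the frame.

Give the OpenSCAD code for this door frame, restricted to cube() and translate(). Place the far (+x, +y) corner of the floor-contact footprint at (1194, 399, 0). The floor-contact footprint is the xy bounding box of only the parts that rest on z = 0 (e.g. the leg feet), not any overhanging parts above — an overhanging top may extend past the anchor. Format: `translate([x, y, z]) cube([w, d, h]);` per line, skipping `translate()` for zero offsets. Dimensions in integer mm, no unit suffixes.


translate([256, 209, 0]) cube([98, 190, 1978]);
translate([1096, 209, 0]) cube([98, 190, 1978]);
translate([256, 209, 1978]) cube([938, 190, 50]);


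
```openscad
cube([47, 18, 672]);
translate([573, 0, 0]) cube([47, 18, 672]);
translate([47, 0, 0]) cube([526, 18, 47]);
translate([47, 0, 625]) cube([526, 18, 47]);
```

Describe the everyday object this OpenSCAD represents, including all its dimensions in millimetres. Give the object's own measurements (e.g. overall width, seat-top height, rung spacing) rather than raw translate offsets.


A rectangular picture frame lying in the x–z plane (depth along y). The opening is 526 mm wide (x) by 578 mm tall (z), surrounded by a border 47 mm wide on all four sides. The frame is 18 mm deep and is made of two full-height vertical stiles with two horizontal rails fitted between them.


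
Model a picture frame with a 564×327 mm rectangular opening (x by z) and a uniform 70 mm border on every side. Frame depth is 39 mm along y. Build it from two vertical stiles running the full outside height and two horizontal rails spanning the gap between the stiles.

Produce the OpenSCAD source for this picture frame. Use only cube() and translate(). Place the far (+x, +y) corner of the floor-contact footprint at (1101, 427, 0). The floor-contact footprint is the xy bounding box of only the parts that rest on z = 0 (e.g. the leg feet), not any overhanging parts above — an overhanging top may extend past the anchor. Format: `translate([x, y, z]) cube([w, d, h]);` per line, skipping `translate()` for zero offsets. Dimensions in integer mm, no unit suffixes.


translate([397, 388, 0]) cube([70, 39, 467]);
translate([1031, 388, 0]) cube([70, 39, 467]);
translate([467, 388, 0]) cube([564, 39, 70]);
translate([467, 388, 397]) cube([564, 39, 70]);


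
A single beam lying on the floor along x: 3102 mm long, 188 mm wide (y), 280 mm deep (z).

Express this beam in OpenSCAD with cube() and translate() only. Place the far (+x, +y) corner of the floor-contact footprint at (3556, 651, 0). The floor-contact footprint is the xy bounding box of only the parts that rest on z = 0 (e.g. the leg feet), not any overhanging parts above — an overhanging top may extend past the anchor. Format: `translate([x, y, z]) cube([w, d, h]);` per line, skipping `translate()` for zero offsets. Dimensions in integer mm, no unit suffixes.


translate([454, 463, 0]) cube([3102, 188, 280]);


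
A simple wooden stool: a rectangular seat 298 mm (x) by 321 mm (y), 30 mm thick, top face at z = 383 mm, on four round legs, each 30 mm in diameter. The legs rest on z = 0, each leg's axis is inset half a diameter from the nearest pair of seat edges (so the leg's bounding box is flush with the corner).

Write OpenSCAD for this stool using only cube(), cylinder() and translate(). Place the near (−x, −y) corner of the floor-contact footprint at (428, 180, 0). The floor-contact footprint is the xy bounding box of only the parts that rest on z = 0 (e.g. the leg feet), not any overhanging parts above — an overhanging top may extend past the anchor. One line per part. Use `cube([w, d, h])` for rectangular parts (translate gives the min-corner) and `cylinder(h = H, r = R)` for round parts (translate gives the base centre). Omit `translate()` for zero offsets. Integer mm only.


translate([428, 180, 353]) cube([298, 321, 30]);
translate([443, 195, 0]) cylinder(h = 353, r = 15);
translate([711, 195, 0]) cylinder(h = 353, r = 15);
translate([443, 486, 0]) cylinder(h = 353, r = 15);
translate([711, 486, 0]) cylinder(h = 353, r = 15);
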